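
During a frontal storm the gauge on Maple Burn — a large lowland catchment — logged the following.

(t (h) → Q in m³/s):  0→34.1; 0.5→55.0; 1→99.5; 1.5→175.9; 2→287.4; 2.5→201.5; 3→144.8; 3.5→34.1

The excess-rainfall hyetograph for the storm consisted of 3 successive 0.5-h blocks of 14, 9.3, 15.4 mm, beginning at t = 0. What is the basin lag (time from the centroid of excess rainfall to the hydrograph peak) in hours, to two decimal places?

Centroid of excess rainfall: t_c = Σ P_i·t̄_i / ΣP_i = 0.7681 h (block centres at 0.25, 0.75, 1.25 h).
Hydrograph peak occurs at t = 2 h, so basin lag t_L = 2 − 0.7681 = 1.23 h.

t_L ≈ 1.23 h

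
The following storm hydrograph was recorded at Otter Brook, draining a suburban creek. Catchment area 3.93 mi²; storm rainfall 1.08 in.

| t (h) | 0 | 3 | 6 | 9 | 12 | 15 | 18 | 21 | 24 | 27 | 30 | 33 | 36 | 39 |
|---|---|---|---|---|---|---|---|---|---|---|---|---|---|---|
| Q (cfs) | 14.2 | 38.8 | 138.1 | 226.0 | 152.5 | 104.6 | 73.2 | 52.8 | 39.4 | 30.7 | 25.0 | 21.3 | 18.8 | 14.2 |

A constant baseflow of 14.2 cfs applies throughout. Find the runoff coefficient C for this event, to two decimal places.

C ≈ 0.82

ΣQ_DR = 750.8 cfs; V = ΣQ_DR·Δt = 8.109 × 10^6 ft³.
Runoff depth d = V / A = 0.8881 in.
C = d / P = 0.8881 / 1.08 = 0.82.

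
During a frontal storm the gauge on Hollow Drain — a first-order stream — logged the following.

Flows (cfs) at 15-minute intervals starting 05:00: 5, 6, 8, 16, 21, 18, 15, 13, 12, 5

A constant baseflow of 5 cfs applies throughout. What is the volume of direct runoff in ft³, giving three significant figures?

Direct-runoff ordinates (Q − Q_b): 0.0, 1.0, 3.0, 11.0, 16.0, 13.0, 10.0, 8.0, 7.0, 0.0 cfs.
ΣQ_DR = 69.00 cfs.
With Δt = 0.25 h = 900 s, V = ΣQ_DR · Δt = 69.00 × 900 = 62100 ft³.

V ≈ 62100 ft³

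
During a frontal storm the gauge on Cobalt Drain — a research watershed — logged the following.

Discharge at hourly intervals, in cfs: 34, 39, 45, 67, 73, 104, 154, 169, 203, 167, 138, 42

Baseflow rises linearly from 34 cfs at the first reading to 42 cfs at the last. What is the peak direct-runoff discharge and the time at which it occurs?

Subtracting baseflow gives direct-runoff ordinates: 0.00, 4.27, 9.55, 30.82, 36.09, 66.36, 115.64, 129.91, 163.18, 126.45, 96.73, 0.00 cfs.
The maximum is 163.18 cfs, occurring at the reading for t = 8 h.

Q_p = 163.18 cfs at t = 8 h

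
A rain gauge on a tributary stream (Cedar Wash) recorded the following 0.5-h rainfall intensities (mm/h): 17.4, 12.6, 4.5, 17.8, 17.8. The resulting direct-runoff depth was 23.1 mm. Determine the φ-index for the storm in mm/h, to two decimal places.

Only the 4 blocks with intensity above φ contribute runoff: 17.4, 12.6, 17.8, 17.8 mm/h.
Σ(I−φ)·Δt = d  ⇒  (17.4+12.6+17.8+17.8 − 4φ)·0.5 = 23.1
φ = (65.60 − 23.1/0.5) / 4 = 4.85 mm/h.

φ ≈ 4.85 mm/h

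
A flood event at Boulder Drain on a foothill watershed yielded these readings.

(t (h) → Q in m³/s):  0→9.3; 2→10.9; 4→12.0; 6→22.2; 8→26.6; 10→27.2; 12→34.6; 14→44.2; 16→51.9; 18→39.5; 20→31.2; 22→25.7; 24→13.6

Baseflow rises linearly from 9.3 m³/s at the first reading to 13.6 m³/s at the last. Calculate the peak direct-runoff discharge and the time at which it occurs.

Subtracting baseflow gives direct-runoff ordinates: 0.00, 1.24, 1.98, 11.82, 15.87, 16.11, 23.15, 32.39, 39.73, 26.98, 18.32, 12.46, 0.00 m³/s.
The maximum is 39.73 m³/s, occurring at the reading for t = 16 h.

Q_p = 39.73 m³/s at t = 16 h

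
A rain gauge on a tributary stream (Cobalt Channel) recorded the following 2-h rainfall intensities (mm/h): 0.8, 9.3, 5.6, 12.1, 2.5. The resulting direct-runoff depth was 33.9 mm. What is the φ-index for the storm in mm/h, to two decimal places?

φ ≈ 3.35 mm/h

Only the 3 blocks with intensity above φ contribute runoff: 9.3, 5.6, 12.1 mm/h.
Σ(I−φ)·Δt = d  ⇒  (9.3+5.6+12.1 − 3φ)·2 = 33.9
φ = (27.00 − 33.9/2) / 3 = 3.35 mm/h.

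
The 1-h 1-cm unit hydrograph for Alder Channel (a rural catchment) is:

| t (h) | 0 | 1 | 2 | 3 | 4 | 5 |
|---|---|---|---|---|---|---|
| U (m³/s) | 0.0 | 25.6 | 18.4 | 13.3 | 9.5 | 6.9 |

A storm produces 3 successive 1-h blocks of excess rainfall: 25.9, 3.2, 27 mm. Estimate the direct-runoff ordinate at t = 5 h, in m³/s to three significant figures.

Q ≈ 56.8 m³/s

By discrete convolution, Q_j = Σ (P_i / 10 mm) · U_{j−i}.
At t = 5 h (j=5): Q = (25.9/10)·6.9 + (3.2/10)·9.5 + (27/10)·13.3 = 56.8 m³/s.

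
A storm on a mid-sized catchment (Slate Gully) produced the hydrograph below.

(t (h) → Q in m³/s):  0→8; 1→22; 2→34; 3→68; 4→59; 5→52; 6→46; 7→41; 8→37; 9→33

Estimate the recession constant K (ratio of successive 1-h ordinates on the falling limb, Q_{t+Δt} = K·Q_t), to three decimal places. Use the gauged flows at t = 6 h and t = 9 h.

Using the recession-limb readings at t = 6 h and t = 9 h: Q falls from 46 to 33 m³/s over 3 intervals.
K = (Q₂/Q₁)^(1/3) = (33/46)^(1/3) = 0.895.

K ≈ 0.895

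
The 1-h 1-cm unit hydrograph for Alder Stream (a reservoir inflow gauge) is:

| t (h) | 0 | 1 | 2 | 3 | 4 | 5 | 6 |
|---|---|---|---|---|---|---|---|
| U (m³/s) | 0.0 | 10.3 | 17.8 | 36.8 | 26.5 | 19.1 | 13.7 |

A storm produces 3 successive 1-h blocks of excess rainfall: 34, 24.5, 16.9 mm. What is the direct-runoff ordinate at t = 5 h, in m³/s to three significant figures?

By discrete convolution, Q_j = Σ (P_i / 10 mm) · U_{j−i}.
At t = 5 h (j=5): Q = (34/10)·19.1 + (24.5/10)·26.5 + (16.9/10)·36.8 = 192 m³/s.

Q ≈ 192 m³/s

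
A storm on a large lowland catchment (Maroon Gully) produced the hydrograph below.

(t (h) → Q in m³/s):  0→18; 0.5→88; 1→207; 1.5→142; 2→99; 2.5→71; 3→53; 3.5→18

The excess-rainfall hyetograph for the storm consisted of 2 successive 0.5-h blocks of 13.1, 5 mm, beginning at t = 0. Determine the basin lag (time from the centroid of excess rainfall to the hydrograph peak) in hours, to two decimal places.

Centroid of excess rainfall: t_c = Σ P_i·t̄_i / ΣP_i = 0.3881 h (block centres at 0.25, 0.75 h).
Hydrograph peak occurs at t = 1 h, so basin lag t_L = 1 − 0.3881 = 0.61 h.

t_L ≈ 0.61 h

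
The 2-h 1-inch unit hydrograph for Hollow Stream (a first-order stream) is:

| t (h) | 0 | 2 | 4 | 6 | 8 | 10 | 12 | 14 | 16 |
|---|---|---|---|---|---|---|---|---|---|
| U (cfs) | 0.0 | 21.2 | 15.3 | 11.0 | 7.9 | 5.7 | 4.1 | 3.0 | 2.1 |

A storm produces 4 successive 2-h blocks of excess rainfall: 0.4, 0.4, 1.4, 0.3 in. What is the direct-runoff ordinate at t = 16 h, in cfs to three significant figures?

Q ≈ 9.49 cfs

By discrete convolution, Q_j = Σ (P_i / 1 in) · U_{j−i}.
At t = 16 h (j=8): Q = (0.4/1)·2.1 + (0.4/1)·3.0 + (1.4/1)·4.1 + (0.3/1)·5.7 = 9.49 cfs.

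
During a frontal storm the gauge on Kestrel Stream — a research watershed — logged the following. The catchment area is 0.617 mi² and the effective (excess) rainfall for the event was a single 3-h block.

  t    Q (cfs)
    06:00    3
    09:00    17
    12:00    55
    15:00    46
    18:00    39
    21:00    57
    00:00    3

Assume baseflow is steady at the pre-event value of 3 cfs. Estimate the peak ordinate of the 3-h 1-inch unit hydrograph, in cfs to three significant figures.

Direct runoff: 0.0, 14.0, 52.0, 43.0, 36.0, 54.0, 0.0 cfs; ΣQ_DR = 199.0 cfs, peak = 54.0 cfs.
Runoff depth d = ΣQ_DR·Δt / A = 199.0 × 10800 / (0.617 mi²) = 1.499 in.
The 1-inch UH is the DRH scaled by (1 in)/d, so U_p = 54.0 × 1/1.499 = 36.0 cfs.

U_p ≈ 36.0 cfs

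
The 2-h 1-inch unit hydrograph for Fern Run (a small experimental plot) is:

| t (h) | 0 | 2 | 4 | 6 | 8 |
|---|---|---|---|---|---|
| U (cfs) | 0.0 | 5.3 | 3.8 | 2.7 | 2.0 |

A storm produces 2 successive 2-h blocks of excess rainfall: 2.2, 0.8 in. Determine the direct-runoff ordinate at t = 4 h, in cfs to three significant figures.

Q ≈ 12.6 cfs

By discrete convolution, Q_j = Σ (P_i / 1 in) · U_{j−i}.
At t = 4 h (j=2): Q = (2.2/1)·3.8 + (0.8/1)·5.3 = 12.6 cfs.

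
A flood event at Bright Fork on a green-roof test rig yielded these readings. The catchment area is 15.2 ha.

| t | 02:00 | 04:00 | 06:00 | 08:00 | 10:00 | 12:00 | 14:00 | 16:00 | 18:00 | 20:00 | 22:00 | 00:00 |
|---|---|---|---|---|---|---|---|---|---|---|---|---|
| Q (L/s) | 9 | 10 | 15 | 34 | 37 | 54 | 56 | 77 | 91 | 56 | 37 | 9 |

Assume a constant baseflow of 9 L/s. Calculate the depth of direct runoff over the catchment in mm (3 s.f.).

Direct runoff: 0.0, 1.0, 6.0, 25.0, 28.0, 45.0, 47.0, 68.0, 82.0, 47.0, 28.0, 0.0 L/s; ΣQ_DR = 377.0 L/s.
V = ΣQ_DR · Δt = 377.0 × 7200 s = 2.714 × 10^6 L.
Over A = 15.2 ha, depth = V / A = 17.9 mm.

d ≈ 17.9 mm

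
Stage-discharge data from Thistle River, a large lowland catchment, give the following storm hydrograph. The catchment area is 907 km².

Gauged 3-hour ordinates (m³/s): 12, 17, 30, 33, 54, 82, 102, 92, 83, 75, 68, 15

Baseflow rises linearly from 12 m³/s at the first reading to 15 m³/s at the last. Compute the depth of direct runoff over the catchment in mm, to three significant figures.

Direct runoff: 0.00, 4.73, 17.45, 20.18, 40.91, 68.64, 88.36, 78.09, 68.82, 60.55, 53.27, 0.00 m³/s; ΣQ_DR = 501.0 m³/s.
V = ΣQ_DR · Δt = 501.0 × 10800 s = 5.411 × 10^6 m³.
Over A = 907 km², depth = V / A = 5.97 mm.

d ≈ 5.97 mm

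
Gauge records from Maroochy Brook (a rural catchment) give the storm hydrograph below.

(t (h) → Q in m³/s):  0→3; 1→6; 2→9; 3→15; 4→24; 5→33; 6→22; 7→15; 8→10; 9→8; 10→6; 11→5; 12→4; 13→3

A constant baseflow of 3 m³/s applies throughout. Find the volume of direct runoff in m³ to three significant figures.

Direct-runoff ordinates (Q − Q_b): 0.0, 3.0, 6.0, 12.0, 21.0, 30.0, 19.0, 12.0, 7.0, 5.0, 3.0, 2.0, 1.0, 0.0 m³/s.
ΣQ_DR = 121.0 m³/s.
With Δt = 1 h = 3600 s, V = ΣQ_DR · Δt = 121.0 × 3600 = 4.36 × 10^5 m³.

V ≈ 4.36 × 10^5 m³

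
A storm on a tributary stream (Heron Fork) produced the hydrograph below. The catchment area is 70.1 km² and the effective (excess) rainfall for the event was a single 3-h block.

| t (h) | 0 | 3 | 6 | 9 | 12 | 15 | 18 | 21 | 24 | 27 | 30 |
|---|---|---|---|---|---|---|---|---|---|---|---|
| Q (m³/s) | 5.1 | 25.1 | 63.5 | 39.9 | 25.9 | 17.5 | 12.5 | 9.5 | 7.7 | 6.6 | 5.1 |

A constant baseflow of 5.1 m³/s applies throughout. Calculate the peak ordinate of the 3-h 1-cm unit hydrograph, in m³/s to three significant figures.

Direct runoff: 0.0, 20.0, 58.4, 34.8, 20.8, 12.4, 7.4, 4.4, 2.6, 1.5, 0.0 m³/s; ΣQ_DR = 162.3 m³/s, peak = 58.4 m³/s.
Runoff depth d = ΣQ_DR·Δt / A = 162.3 × 10800 / (70.1 km²) = 25.00 mm.
The 1-cm UH is the DRH scaled by (10 mm)/d, so U_p = 58.4 × 10/25.00 = 23.4 m³/s.

U_p ≈ 23.4 m³/s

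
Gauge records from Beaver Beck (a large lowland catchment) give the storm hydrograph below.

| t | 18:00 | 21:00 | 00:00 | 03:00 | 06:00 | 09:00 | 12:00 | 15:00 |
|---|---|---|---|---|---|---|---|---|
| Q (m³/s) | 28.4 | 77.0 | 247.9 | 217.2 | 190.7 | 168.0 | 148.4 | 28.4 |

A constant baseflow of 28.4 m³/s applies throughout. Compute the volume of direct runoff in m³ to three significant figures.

V ≈ 9.49 × 10^6 m³

Direct-runoff ordinates (Q − Q_b): 0.0, 48.6, 219.5, 188.8, 162.3, 139.6, 120.0, 0.0 m³/s.
ΣQ_DR = 878.8 m³/s.
With Δt = 3 h = 10800 s, V = ΣQ_DR · Δt = 878.8 × 10800 = 9.49 × 10^6 m³.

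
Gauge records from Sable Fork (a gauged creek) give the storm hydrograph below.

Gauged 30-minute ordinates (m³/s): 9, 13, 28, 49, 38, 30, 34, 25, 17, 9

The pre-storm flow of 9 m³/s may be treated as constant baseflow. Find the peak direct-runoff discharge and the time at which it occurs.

Q_p = 40.0 m³/s at t = 1.5 h

Subtracting baseflow gives direct-runoff ordinates: 0.0, 4.0, 19.0, 40.0, 29.0, 21.0, 25.0, 16.0, 8.0, 0.0 m³/s.
The maximum is 40.0 m³/s, occurring at the reading for t = 1.5 h.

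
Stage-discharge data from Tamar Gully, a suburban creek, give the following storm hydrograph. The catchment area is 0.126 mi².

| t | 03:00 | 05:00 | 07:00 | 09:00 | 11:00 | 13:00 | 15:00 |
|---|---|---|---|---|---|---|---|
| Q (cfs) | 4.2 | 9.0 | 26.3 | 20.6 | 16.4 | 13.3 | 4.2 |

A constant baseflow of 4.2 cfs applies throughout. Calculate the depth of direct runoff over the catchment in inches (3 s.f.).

d ≈ 1.59 in

Direct runoff: 0.0, 4.8, 22.1, 16.4, 12.2, 9.1, 0.0 cfs; ΣQ_DR = 64.60 cfs.
V = ΣQ_DR · Δt = 64.60 × 7200 s = 4.651 × 10^5 ft³.
Over A = 0.126 mi², depth = V / A = 1.59 in.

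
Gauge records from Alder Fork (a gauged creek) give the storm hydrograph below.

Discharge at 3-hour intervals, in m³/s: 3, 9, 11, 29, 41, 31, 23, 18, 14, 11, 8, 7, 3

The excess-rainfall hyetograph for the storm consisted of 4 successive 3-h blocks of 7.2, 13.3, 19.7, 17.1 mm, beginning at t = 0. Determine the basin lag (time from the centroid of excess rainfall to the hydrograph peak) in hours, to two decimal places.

Centroid of excess rainfall: t_c = Σ P_i·t̄_i / ΣP_i = 6.9450 h (block centres at 1.5, 4.5, 7.5, 10.5 h).
Hydrograph peak occurs at t = 12 h, so basin lag t_L = 12 − 6.9450 = 5.05 h.

t_L ≈ 5.05 h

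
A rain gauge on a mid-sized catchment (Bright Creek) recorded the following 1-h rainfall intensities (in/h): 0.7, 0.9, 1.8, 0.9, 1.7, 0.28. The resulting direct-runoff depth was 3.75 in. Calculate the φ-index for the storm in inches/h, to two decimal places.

Only the 5 blocks with intensity above φ contribute runoff: 0.7, 0.9, 1.8, 0.9, 1.7 in/h.
Σ(I−φ)·Δt = d  ⇒  (0.7+0.9+1.8+0.9+1.7 − 5φ)·1 = 3.75
φ = (6.000 − 3.75/1) / 5 = 0.45 in/h.

φ ≈ 0.45 in/h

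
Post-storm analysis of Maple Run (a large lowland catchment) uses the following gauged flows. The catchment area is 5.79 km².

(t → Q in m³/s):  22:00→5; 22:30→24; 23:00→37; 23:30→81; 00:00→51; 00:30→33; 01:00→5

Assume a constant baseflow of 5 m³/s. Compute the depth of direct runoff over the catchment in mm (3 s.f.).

Direct runoff: 0.0, 19.0, 32.0, 76.0, 46.0, 28.0, 0.0 m³/s; ΣQ_DR = 201.0 m³/s.
V = ΣQ_DR · Δt = 201.0 × 1800 s = 3.618 × 10^5 m³.
Over A = 5.79 km², depth = V / A = 62.5 mm.

d ≈ 62.5 mm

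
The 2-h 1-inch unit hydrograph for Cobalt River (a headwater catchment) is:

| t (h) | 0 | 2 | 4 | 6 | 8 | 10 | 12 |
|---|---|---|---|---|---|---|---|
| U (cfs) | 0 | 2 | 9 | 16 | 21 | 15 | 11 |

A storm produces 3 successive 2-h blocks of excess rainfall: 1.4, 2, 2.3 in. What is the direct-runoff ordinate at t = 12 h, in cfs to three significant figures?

Q ≈ 93.7 cfs

By discrete convolution, Q_j = Σ (P_i / 1 in) · U_{j−i}.
At t = 12 h (j=6): Q = (1.4/1)·11 + (2/1)·15 + (2.3/1)·21 = 93.7 cfs.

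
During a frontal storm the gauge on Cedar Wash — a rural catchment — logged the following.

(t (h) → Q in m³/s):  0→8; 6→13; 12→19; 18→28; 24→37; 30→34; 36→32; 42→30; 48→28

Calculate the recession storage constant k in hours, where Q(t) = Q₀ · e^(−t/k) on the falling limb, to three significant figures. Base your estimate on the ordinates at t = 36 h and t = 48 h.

On the falling limb, Q drops from 32 to 28 m³/s between t = 36 h and t = 48 h (Δt = 12 h).
k = −Δt / ln(Q₂/Q₁) = −12 / ln(28/32) = 89.9 h.

k ≈ 89.9 h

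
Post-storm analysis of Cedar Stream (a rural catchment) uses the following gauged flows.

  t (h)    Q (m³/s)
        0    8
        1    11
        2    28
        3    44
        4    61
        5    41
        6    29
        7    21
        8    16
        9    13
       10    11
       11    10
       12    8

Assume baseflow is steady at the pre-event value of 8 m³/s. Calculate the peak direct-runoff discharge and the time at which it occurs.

Q_p = 53.0 m³/s at t = 4 h

Subtracting baseflow gives direct-runoff ordinates: 0.0, 3.0, 20.0, 36.0, 53.0, 33.0, 21.0, 13.0, 8.0, 5.0, 3.0, 2.0, 0.0 m³/s.
The maximum is 53.0 m³/s, occurring at the reading for t = 4 h.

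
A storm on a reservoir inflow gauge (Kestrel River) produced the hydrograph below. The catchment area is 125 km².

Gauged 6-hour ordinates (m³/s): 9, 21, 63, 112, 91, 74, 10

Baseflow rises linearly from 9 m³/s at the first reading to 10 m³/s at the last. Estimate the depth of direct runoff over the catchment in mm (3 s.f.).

d ≈ 54.2 mm

Direct runoff: 0.00, 11.83, 53.67, 102.50, 81.33, 64.17, 0.00 m³/s; ΣQ_DR = 313.5 m³/s.
V = ΣQ_DR · Δt = 313.5 × 21600 s = 6.772 × 10^6 m³.
Over A = 125 km², depth = V / A = 54.2 mm.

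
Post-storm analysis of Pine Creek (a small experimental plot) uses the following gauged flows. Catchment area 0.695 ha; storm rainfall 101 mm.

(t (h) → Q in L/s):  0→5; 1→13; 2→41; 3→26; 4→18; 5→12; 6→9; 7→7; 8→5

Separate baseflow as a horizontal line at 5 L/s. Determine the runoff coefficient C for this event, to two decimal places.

C ≈ 0.47

ΣQ_DR = 91.00 L/s; V = ΣQ_DR·Δt = 3.276 × 10^5 L.
Runoff depth d = V / A = 47.14 mm.
C = d / P = 47.14 / 101 = 0.47.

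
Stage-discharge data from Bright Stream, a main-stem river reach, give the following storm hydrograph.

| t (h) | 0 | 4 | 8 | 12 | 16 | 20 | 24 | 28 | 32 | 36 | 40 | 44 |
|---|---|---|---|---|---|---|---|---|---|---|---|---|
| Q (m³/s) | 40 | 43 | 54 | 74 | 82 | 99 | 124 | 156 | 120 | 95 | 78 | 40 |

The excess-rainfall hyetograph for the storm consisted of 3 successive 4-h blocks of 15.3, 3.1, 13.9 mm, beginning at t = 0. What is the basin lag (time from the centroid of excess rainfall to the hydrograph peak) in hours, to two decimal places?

Centroid of excess rainfall: t_c = Σ P_i·t̄_i / ΣP_i = 5.8266 h (block centres at 2, 6, 10 h).
Hydrograph peak occurs at t = 28 h, so basin lag t_L = 28 − 5.8266 = 22.17 h.

t_L ≈ 22.17 h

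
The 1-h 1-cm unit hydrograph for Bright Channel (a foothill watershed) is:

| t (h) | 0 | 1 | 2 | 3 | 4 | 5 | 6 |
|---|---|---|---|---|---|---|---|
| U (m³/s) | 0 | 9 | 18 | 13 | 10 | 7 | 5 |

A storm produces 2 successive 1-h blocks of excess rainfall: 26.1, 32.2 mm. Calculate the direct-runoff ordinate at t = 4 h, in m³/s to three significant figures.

Q ≈ 68.0 m³/s

By discrete convolution, Q_j = Σ (P_i / 10 mm) · U_{j−i}.
At t = 4 h (j=4): Q = (26.1/10)·10 + (32.2/10)·13 = 68.0 m³/s.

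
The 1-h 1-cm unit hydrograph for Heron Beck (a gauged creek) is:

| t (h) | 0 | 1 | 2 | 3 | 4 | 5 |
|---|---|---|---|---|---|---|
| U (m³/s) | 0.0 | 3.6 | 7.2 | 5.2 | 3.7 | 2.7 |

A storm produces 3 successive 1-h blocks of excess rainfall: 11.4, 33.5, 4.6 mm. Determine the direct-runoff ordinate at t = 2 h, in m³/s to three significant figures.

Q ≈ 20.3 m³/s

By discrete convolution, Q_j = Σ (P_i / 10 mm) · U_{j−i}.
At t = 2 h (j=2): Q = (11.4/10)·7.2 + (33.5/10)·3.6 + (4.6/10)·0.0 = 20.3 m³/s.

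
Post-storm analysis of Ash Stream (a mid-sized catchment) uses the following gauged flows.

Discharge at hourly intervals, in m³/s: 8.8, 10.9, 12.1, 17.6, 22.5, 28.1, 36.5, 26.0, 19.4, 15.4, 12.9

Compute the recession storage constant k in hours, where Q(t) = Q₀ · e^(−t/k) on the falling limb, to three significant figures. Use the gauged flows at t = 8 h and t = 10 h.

k ≈ 4.90 h

On the falling limb, Q drops from 19.4 to 12.9 m³/s between t = 8 h and t = 10 h (Δt = 2 h).
k = −Δt / ln(Q₂/Q₁) = −2 / ln(12.9/19.4) = 4.90 h.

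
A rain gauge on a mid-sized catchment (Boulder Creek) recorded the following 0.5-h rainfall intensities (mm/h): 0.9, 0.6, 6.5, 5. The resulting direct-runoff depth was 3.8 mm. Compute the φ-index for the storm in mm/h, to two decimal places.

Only the 2 blocks with intensity above φ contribute runoff: 6.5, 5 mm/h.
Σ(I−φ)·Δt = d  ⇒  (6.5+5 − 2φ)·0.5 = 3.8
φ = (11.50 − 3.8/0.5) / 2 = 1.95 mm/h.

φ ≈ 1.95 mm/h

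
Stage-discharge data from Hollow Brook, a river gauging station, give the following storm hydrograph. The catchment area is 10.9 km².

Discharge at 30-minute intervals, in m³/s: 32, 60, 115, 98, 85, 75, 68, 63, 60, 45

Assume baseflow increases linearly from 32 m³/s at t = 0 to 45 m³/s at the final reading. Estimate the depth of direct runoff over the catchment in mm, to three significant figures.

d ≈ 52.2 mm

Direct runoff: 0.00, 26.56, 80.11, 61.67, 47.22, 35.78, 27.33, 20.89, 16.44, 0.00 m³/s; ΣQ_DR = 316.0 m³/s.
V = ΣQ_DR · Δt = 316.0 × 1800 s = 5.688 × 10^5 m³.
Over A = 10.9 km², depth = V / A = 52.2 mm.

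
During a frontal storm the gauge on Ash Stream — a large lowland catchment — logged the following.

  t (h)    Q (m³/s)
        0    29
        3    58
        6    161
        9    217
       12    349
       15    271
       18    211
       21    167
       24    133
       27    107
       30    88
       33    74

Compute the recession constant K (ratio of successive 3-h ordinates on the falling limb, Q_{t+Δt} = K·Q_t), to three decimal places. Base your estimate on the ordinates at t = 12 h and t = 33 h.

K ≈ 0.801

Using the recession-limb readings at t = 12 h and t = 33 h: Q falls from 349 to 74 m³/s over 7 intervals.
K = (Q₂/Q₁)^(1/7) = (74/349)^(1/7) = 0.801.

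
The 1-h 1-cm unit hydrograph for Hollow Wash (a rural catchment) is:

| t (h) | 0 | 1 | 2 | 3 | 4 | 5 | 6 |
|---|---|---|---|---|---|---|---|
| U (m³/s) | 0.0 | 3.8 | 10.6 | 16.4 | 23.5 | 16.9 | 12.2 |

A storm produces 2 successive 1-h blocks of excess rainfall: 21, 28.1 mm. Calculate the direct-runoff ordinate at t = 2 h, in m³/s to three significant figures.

By discrete convolution, Q_j = Σ (P_i / 10 mm) · U_{j−i}.
At t = 2 h (j=2): Q = (21/10)·10.6 + (28.1/10)·3.8 = 32.9 m³/s.

Q ≈ 32.9 m³/s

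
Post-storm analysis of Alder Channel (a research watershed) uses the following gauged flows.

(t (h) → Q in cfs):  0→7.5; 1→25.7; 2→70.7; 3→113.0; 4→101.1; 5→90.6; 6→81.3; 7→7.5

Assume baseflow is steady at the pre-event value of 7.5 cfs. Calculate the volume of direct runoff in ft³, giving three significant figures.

V ≈ 1.57 × 10^6 ft³

Direct-runoff ordinates (Q − Q_b): 0.0, 18.2, 63.2, 105.5, 93.6, 83.1, 73.8, 0.0 cfs.
ΣQ_DR = 437.4 cfs.
With Δt = 1 h = 3600 s, V = ΣQ_DR · Δt = 437.4 × 3600 = 1.57 × 10^6 ft³.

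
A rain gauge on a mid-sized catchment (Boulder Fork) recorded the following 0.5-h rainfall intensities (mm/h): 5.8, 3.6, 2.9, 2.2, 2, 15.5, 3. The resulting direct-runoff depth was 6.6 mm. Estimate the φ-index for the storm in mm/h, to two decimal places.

Only the 2 blocks with intensity above φ contribute runoff: 5.8, 15.5 mm/h.
Σ(I−φ)·Δt = d  ⇒  (5.8+15.5 − 2φ)·0.5 = 6.6
φ = (21.30 − 6.6/0.5) / 2 = 4.05 mm/h.

φ ≈ 4.05 mm/h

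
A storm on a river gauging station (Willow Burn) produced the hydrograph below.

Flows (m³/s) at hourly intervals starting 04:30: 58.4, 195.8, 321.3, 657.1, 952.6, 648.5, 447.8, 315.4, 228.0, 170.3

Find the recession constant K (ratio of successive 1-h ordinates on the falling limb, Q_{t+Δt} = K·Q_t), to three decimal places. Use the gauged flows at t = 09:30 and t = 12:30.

K ≈ 0.706

Using the recession-limb readings at t = 09:30 and t = 12:30: Q falls from 648.5 to 228.0 m³/s over 3 intervals.
K = (Q₂/Q₁)^(1/3) = (228.0/648.5)^(1/3) = 0.706.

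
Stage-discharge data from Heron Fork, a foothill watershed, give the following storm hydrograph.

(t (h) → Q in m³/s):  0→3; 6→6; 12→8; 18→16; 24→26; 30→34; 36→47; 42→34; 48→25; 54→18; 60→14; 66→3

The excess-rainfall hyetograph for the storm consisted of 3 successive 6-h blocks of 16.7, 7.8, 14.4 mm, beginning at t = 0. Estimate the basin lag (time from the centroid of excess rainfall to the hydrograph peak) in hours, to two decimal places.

t_L ≈ 27.35 h

Centroid of excess rainfall: t_c = Σ P_i·t̄_i / ΣP_i = 8.6452 h (block centres at 3, 9, 15 h).
Hydrograph peak occurs at t = 36 h, so basin lag t_L = 36 − 8.6452 = 27.35 h.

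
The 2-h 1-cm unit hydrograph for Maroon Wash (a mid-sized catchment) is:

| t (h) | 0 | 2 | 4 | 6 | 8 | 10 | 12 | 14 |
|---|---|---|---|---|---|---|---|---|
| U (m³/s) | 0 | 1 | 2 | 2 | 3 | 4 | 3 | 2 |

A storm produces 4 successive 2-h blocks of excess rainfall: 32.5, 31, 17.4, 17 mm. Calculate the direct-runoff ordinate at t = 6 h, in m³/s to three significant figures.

By discrete convolution, Q_j = Σ (P_i / 10 mm) · U_{j−i}.
At t = 6 h (j=3): Q = (32.5/10)·2 + (31/10)·2 + (17.4/10)·1 + (17/10)·0 = 14.4 m³/s.

Q ≈ 14.4 m³/s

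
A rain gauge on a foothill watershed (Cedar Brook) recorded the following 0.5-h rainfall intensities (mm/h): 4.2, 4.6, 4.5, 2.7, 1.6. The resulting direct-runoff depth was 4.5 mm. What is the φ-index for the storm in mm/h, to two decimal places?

φ ≈ 1.75 mm/h

Only the 4 blocks with intensity above φ contribute runoff: 4.2, 4.6, 4.5, 2.7 mm/h.
Σ(I−φ)·Δt = d  ⇒  (4.2+4.6+4.5+2.7 − 4φ)·0.5 = 4.5
φ = (16.00 − 4.5/0.5) / 4 = 1.75 mm/h.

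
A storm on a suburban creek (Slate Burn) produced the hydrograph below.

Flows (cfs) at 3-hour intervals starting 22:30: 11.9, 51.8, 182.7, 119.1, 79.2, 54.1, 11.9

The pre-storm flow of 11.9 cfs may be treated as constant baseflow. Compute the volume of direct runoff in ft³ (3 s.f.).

Direct-runoff ordinates (Q − Q_b): 0.0, 39.9, 170.8, 107.2, 67.3, 42.2, 0.0 cfs.
ΣQ_DR = 427.4 cfs.
With Δt = 3 h = 10800 s, V = ΣQ_DR · Δt = 427.4 × 10800 = 4.62 × 10^6 ft³.

V ≈ 4.62 × 10^6 ft³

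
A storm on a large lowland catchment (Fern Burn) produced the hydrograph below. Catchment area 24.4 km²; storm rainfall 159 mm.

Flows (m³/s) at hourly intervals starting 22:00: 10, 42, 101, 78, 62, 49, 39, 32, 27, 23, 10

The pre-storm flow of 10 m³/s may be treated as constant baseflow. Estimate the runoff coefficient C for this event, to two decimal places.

C ≈ 0.34

ΣQ_DR = 363.0 m³/s; V = ΣQ_DR·Δt = 1.307 × 10^6 m³.
Runoff depth d = V / A = 53.56 mm.
C = d / P = 53.56 / 159 = 0.34.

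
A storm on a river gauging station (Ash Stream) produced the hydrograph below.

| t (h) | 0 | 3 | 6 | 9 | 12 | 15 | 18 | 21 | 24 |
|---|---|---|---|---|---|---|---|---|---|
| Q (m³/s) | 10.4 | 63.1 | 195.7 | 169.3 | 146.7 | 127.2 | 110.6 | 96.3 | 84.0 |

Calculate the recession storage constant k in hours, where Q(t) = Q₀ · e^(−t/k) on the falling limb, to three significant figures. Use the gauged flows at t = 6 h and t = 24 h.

On the falling limb, Q drops from 195.7 to 84.0 m³/s between t = 6 h and t = 24 h (Δt = 18 h).
k = −Δt / ln(Q₂/Q₁) = −18 / ln(84.0/195.7) = 21.3 h.

k ≈ 21.3 h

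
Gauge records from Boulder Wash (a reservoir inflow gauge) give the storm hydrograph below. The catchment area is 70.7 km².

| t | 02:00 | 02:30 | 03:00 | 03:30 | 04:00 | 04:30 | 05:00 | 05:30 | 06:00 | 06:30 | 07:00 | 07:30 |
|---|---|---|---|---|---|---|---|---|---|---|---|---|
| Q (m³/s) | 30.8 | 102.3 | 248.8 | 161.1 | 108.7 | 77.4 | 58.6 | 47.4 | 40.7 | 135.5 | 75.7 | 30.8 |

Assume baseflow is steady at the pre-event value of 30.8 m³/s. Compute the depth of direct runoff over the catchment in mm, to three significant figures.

Direct runoff: 0.0, 71.5, 218.0, 130.3, 77.9, 46.6, 27.8, 16.6, 9.9, 104.7, 44.9, 0.0 m³/s; ΣQ_DR = 748.2 m³/s.
V = ΣQ_DR · Δt = 748.2 × 1800 s = 1.347 × 10^6 m³.
Over A = 70.7 km², depth = V / A = 19.0 mm.

d ≈ 19.0 mm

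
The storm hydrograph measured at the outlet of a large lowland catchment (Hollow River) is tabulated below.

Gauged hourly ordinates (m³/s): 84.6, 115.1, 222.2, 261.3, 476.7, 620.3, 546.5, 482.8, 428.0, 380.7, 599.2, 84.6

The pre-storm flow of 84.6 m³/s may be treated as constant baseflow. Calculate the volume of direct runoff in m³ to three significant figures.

Direct-runoff ordinates (Q − Q_b): 0.0, 30.5, 137.6, 176.7, 392.1, 535.7, 461.9, 398.2, 343.4, 296.1, 514.6, 0.0 m³/s.
ΣQ_DR = 3287 m³/s.
With Δt = 1 h = 3600 s, V = ΣQ_DR · Δt = 3287 × 3600 = 1.18 × 10^7 m³.

V ≈ 1.18 × 10^7 m³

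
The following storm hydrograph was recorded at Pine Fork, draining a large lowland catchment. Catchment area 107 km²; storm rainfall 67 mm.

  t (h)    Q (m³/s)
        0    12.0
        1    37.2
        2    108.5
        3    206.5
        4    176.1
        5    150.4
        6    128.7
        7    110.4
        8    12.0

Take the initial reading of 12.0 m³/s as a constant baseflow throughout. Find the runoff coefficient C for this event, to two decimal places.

ΣQ_DR = 833.8 m³/s; V = ΣQ_DR·Δt = 3.002 × 10^6 m³.
Runoff depth d = V / A = 28.05 mm.
C = d / P = 28.05 / 67 = 0.42.

C ≈ 0.42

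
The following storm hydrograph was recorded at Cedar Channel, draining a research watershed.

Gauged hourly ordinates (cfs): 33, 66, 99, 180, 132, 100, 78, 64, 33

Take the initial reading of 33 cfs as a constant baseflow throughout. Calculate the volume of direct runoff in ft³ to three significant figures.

Direct-runoff ordinates (Q − Q_b): 0.0, 33.0, 66.0, 147.0, 99.0, 67.0, 45.0, 31.0, 0.0 cfs.
ΣQ_DR = 488.0 cfs.
With Δt = 1 h = 3600 s, V = ΣQ_DR · Δt = 488.0 × 3600 = 1.76 × 10^6 ft³.

V ≈ 1.76 × 10^6 ft³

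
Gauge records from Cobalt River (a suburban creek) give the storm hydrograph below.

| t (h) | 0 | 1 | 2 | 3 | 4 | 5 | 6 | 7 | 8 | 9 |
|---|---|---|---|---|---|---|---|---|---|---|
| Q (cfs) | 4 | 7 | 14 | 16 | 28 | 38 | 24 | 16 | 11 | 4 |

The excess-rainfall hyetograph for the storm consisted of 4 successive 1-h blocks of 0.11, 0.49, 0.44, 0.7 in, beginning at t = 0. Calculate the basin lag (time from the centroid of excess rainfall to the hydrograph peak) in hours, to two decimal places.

t_L ≈ 2.51 h

Centroid of excess rainfall: t_c = Σ P_i·t̄_i / ΣP_i = 2.4943 h (block centres at 0.5, 1.5, 2.5, 3.5 h).
Hydrograph peak occurs at t = 5 h, so basin lag t_L = 5 − 2.4943 = 2.51 h.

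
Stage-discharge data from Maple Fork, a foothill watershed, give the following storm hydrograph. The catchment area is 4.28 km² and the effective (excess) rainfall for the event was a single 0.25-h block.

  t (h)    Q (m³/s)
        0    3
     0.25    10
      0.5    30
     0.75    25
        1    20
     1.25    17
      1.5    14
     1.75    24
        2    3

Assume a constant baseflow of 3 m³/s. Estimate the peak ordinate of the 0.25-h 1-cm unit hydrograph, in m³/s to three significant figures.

U_p ≈ 10.8 m³/s

Direct runoff: 0.0, 7.0, 27.0, 22.0, 17.0, 14.0, 11.0, 21.0, 0.0 m³/s; ΣQ_DR = 119.0 m³/s, peak = 27.0 m³/s.
Runoff depth d = ΣQ_DR·Δt / A = 119.0 × 900 / (4.28 km²) = 25.02 mm.
The 1-cm UH is the DRH scaled by (10 mm)/d, so U_p = 27.0 × 10/25.02 = 10.8 m³/s.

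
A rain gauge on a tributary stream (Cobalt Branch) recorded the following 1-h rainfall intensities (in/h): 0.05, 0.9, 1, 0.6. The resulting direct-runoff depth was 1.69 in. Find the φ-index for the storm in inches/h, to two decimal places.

φ ≈ 0.27 in/h

Only the 3 blocks with intensity above φ contribute runoff: 0.9, 1, 0.6 in/h.
Σ(I−φ)·Δt = d  ⇒  (0.9+1+0.6 − 3φ)·1 = 1.69
φ = (2.500 − 1.69/1) / 3 = 0.27 in/h.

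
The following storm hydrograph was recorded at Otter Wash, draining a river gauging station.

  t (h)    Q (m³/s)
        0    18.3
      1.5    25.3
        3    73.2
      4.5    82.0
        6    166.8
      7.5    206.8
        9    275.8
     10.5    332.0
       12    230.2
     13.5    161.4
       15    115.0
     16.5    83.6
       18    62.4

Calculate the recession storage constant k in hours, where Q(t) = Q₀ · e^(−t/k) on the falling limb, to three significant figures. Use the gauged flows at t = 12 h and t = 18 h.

k ≈ 4.60 h

On the falling limb, Q drops from 230.2 to 62.4 m³/s between t = 12 h and t = 18 h (Δt = 6 h).
k = −Δt / ln(Q₂/Q₁) = −6 / ln(62.4/230.2) = 4.60 h.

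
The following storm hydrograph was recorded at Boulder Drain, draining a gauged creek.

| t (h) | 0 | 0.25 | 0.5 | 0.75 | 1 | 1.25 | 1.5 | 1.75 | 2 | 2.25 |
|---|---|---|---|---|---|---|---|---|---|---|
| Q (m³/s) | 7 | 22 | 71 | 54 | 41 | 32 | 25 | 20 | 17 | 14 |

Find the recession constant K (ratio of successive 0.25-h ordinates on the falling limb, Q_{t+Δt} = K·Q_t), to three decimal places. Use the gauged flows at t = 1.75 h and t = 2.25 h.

Using the recession-limb readings at t = 1.75 h and t = 2.25 h: Q falls from 20 to 14 m³/s over 2 intervals.
K = (Q₂/Q₁)^(1/2) = (14/20)^(1/2) = 0.837.

K ≈ 0.837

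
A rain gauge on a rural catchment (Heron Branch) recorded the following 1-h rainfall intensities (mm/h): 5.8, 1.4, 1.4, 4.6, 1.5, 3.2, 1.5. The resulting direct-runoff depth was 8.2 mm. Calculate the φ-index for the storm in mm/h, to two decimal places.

φ ≈ 1.80 mm/h

Only the 3 blocks with intensity above φ contribute runoff: 5.8, 4.6, 3.2 mm/h.
Σ(I−φ)·Δt = d  ⇒  (5.8+4.6+3.2 − 3φ)·1 = 8.2
φ = (13.60 − 8.2/1) / 3 = 1.80 mm/h.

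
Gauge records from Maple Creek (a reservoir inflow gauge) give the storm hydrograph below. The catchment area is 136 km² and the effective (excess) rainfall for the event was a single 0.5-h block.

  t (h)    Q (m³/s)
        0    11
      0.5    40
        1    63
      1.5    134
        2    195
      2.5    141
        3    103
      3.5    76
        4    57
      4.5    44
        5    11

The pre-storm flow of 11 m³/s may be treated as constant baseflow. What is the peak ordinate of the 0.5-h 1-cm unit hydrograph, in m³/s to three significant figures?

Direct runoff: 0.0, 29.0, 52.0, 123.0, 184.0, 130.0, 92.0, 65.0, 46.0, 33.0, 0.0 m³/s; ΣQ_DR = 754.0 m³/s, peak = 184.0 m³/s.
Runoff depth d = ΣQ_DR·Δt / A = 754.0 × 1800 / (136 km²) = 9.979 mm.
The 1-cm UH is the DRH scaled by (10 mm)/d, so U_p = 184.0 × 10/9.979 = 184 m³/s.

U_p ≈ 184 m³/s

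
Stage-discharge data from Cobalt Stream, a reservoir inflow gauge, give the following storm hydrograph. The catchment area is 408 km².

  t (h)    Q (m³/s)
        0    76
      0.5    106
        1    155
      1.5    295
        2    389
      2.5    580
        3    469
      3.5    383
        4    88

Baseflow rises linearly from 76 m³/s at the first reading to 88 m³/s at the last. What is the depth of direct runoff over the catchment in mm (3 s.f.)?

d ≈ 7.95 mm

Direct runoff: 0.00, 28.50, 76.00, 214.50, 307.00, 496.50, 384.00, 296.50, 0.00 m³/s; ΣQ_DR = 1803 m³/s.
V = ΣQ_DR · Δt = 1803 × 1800 s = 3.245 × 10^6 m³.
Over A = 408 km², depth = V / A = 7.95 mm.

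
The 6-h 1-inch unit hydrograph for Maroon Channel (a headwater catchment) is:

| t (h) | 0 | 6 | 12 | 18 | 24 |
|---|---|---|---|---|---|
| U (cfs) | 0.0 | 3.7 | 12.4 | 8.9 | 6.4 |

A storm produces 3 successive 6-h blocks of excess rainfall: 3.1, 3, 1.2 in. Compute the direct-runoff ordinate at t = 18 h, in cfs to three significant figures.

By discrete convolution, Q_j = Σ (P_i / 1 in) · U_{j−i}.
At t = 18 h (j=3): Q = (3.1/1)·8.9 + (3/1)·12.4 + (1.2/1)·3.7 = 69.2 cfs.

Q ≈ 69.2 cfs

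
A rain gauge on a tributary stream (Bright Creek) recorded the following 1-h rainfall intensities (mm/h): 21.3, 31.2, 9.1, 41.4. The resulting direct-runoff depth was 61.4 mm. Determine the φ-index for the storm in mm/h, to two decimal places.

Only the 3 blocks with intensity above φ contribute runoff: 21.3, 31.2, 41.4 mm/h.
Σ(I−φ)·Δt = d  ⇒  (21.3+31.2+41.4 − 3φ)·1 = 61.4
φ = (93.90 − 61.4/1) / 3 = 10.83 mm/h.

φ ≈ 10.83 mm/h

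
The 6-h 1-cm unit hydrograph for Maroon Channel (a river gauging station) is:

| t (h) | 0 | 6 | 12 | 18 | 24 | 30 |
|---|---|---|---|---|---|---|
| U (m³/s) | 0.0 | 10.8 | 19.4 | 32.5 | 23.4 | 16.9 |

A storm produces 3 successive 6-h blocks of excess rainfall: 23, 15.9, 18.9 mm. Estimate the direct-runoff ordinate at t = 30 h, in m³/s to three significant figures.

Q ≈ 138 m³/s

By discrete convolution, Q_j = Σ (P_i / 10 mm) · U_{j−i}.
At t = 30 h (j=5): Q = (23/10)·16.9 + (15.9/10)·23.4 + (18.9/10)·32.5 = 138 m³/s.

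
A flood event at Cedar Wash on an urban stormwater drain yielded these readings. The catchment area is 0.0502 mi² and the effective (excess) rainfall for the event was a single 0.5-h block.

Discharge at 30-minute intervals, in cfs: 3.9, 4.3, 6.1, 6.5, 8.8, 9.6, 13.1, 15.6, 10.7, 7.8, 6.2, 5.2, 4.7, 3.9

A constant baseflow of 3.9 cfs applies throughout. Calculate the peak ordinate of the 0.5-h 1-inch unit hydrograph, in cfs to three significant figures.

U_p ≈ 14.6 cfs

Direct runoff: 0.0, 0.4, 2.2, 2.6, 4.9, 5.7, 9.2, 11.7, 6.8, 3.9, 2.3, 1.3, 0.8, 0.0 cfs; ΣQ_DR = 51.80 cfs, peak = 11.7 cfs.
Runoff depth d = ΣQ_DR·Δt / A = 51.80 × 1800 / (0.0502 mi²) = 0.7995 in.
The 1-inch UH is the DRH scaled by (1 in)/d, so U_p = 11.7 × 1/0.7995 = 14.6 cfs.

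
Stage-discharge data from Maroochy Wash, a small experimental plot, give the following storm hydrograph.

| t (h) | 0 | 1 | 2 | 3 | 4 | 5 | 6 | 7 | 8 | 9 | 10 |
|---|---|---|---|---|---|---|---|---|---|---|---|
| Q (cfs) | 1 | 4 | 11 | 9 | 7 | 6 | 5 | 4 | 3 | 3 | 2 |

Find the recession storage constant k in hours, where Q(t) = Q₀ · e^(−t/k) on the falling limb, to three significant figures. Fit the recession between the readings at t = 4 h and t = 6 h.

On the falling limb, Q drops from 7 to 5 cfs between t = 4 h and t = 6 h (Δt = 2 h).
k = −Δt / ln(Q₂/Q₁) = −2 / ln(5/7) = 5.94 h.

k ≈ 5.94 h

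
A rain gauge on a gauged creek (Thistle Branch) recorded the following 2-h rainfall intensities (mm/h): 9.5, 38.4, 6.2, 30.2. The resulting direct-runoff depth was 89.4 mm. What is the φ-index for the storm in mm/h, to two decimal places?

Only the 2 blocks with intensity above φ contribute runoff: 38.4, 30.2 mm/h.
Σ(I−φ)·Δt = d  ⇒  (38.4+30.2 − 2φ)·2 = 89.4
φ = (68.60 − 89.4/2) / 2 = 11.95 mm/h.

φ ≈ 11.95 mm/h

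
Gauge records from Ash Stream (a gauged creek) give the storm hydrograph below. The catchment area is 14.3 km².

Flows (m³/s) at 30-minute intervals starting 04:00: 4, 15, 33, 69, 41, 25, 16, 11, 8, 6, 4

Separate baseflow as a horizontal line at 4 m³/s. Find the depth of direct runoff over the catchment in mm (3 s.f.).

Direct runoff: 0.0, 11.0, 29.0, 65.0, 37.0, 21.0, 12.0, 7.0, 4.0, 2.0, 0.0 m³/s; ΣQ_DR = 188.0 m³/s.
V = ΣQ_DR · Δt = 188.0 × 1800 s = 3.384 × 10^5 m³.
Over A = 14.3 km², depth = V / A = 23.7 mm.

d ≈ 23.7 mm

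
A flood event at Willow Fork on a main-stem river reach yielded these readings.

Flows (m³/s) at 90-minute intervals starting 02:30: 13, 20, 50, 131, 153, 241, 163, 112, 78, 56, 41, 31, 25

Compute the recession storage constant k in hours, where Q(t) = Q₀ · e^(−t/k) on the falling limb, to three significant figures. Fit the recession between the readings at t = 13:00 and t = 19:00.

k ≈ 4.67 h

On the falling limb, Q drops from 112 to 31 m³/s between t = 13:00 and t = 19:00 (Δt = 6 h).
k = −Δt / ln(Q₂/Q₁) = −6 / ln(31/112) = 4.67 h.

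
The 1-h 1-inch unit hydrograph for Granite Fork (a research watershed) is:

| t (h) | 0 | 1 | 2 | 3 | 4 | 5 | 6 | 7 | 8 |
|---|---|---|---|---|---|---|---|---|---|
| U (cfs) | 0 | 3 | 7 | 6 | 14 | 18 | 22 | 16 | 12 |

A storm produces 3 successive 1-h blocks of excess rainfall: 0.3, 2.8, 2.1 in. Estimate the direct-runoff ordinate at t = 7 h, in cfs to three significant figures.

By discrete convolution, Q_j = Σ (P_i / 1 in) · U_{j−i}.
At t = 7 h (j=7): Q = (0.3/1)·16 + (2.8/1)·22 + (2.1/1)·18 = 104 cfs.

Q ≈ 104 cfs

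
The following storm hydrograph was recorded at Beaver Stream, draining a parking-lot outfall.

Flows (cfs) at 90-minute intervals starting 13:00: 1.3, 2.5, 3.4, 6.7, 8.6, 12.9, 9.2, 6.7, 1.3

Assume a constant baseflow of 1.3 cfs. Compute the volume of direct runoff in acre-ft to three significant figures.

V ≈ 5.07 acre-ft

Direct-runoff ordinates (Q − Q_b): 0.0, 1.2, 2.1, 5.4, 7.3, 11.6, 7.9, 5.4, 0.0 cfs.
ΣQ_DR = 40.90 cfs.
With Δt = 1.5 h = 5400 s, V = ΣQ_DR · Δt = 40.90 × 5400 = 2.21 × 10^5 ft³ = 5.07 acre-ft.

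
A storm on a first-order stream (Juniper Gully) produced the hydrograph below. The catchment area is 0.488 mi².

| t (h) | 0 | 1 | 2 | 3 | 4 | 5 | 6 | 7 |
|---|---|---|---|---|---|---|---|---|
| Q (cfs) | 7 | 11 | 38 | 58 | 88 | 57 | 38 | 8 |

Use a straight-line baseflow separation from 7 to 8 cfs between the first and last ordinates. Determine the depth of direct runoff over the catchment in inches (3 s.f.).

Direct runoff: 0.00, 3.86, 30.71, 50.57, 80.43, 49.29, 30.14, 0.00 cfs; ΣQ_DR = 245.0 cfs.
V = ΣQ_DR · Δt = 245.0 × 3600 s = 8.820 × 10^5 ft³.
Over A = 0.488 mi², depth = V / A = 0.778 in.

d ≈ 0.778 in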